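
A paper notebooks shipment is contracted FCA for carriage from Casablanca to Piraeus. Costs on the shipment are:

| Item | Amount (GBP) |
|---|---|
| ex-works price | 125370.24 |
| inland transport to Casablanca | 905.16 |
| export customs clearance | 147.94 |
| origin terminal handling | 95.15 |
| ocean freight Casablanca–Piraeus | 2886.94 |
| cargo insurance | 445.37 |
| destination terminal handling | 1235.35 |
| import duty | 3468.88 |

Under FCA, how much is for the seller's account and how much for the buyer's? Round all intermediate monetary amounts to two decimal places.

Seller: GBP 126423.34; buyer: GBP 8131.69

FCA: the seller delivers export-cleared goods to the carrier; the buyer bears costs from that point.
Seller's account: goods 125370.24 + inland to port 905.16 + export clearance 147.94 = 126423.34
Buyer's account: origin terminal 95.15 + freight 2886.94 + insurance 445.37 + destination terminal 1235.35 + duty 3468.88 = 8131.69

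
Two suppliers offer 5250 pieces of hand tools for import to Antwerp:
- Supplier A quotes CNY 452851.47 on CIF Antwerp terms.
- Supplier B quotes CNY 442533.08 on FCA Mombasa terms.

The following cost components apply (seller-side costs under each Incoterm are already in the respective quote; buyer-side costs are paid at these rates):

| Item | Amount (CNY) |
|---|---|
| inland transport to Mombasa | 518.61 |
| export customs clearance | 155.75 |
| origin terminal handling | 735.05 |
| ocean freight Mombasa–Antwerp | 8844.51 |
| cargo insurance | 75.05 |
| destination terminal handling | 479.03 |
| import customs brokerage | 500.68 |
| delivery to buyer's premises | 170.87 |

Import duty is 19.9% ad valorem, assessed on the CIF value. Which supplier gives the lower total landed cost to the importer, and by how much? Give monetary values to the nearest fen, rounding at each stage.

Supplier A (CIF):
The CIF price already equals the CIF value: 452851.47
Import duty = 452851.47 × 19.9% = 90117.44
Buyer bears (A): 479.03 + 500.68 + 170.87 = 1150.58
Landed cost (A) = invoice 452851.47 + 1150.58 + duty 90117.44 = 544119.49
Supplier B (FCA):
CIF value = FCA price + origin terminal + freight + insurance = 442533.08 + 735.05 + 8844.51 + 75.05 = 452187.69
Import duty = 452187.69 × 19.9% = 89985.35
Buyer bears (B): 735.05 + 8844.51 + 75.05 + 479.03 + 500.68 + 170.87 = 10805.19
Landed cost (B) = invoice 442533.08 + 10805.19 + duty 89985.35 = 543323.62
Difference = |544119.49 − 543323.62| = 795.87

Supplier B is cheaper by CNY 795.87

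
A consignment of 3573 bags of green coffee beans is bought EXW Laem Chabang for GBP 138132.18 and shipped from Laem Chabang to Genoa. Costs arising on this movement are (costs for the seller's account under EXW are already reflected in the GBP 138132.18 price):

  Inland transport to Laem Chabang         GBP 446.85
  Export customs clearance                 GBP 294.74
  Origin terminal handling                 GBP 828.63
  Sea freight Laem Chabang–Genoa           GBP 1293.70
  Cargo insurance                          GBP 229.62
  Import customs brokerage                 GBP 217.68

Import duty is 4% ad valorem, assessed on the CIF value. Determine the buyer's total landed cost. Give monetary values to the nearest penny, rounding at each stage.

EXW: the seller makes goods available at their premises; the buyer bears all onward costs.
CIF value = EXW price + inland to port + export clearance + origin terminal + freight + insurance = 138132.18 + 446.85 + 294.74 + 828.63 + 1293.70 + 229.62 = 141225.72
Import duty = 141225.72 × 4% = 5649.03
Buyer bears: inland to port 446.85 + export clearance 294.74 + origin terminal 828.63 + freight 1293.70 + insurance 229.62 + brokerage 217.68 + duty 5649.03 = 8960.25
Landed cost = invoice 138132.18 + 8960.25 = 147092.43

Total landed cost: GBP 147092.43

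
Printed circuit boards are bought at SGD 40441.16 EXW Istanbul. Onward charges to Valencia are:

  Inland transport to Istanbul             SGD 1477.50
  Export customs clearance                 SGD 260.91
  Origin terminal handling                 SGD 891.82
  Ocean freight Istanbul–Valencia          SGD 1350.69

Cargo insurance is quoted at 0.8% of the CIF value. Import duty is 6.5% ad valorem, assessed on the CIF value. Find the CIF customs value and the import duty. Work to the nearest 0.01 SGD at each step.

CIF value: SGD 44780.32; import duty: SGD 2910.72

Let C be the CIF value. C = EXW price + pre-shipment costs + freight + 0.8% × C
C − 0.8% × C = 40441.16 + 1477.50 + 260.91 + 891.82 + 1350.69
0.992 × C = 44422.08
C = 44422.08 / 0.992 = 44780.32
Insurance premium = 0.8% × 44780.32 = 358.24
Import duty = 44780.32 × 6.5% = 2910.72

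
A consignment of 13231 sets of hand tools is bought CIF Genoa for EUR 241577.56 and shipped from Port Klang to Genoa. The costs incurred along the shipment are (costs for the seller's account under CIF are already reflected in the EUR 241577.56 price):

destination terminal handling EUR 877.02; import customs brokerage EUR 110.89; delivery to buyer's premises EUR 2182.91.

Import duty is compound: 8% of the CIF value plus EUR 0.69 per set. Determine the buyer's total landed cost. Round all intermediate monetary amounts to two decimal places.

CIF: the seller pays costs through ocean freight and marine insurance to the destination port.
The CIF price already equals the CIF value: 241577.56
Ad valorem component: 241577.56 × 8% = 19326.20
Specific component: 13231 × 0.69 = 9129.39
Import duty = 19326.20 + 9129.39 = 28455.59
Buyer bears: destination terminal 877.02 + brokerage 110.89 + delivery 2182.91 + duty 28455.59 = 31626.41
Landed cost = invoice 241577.56 + 31626.41 = 273203.97

Total landed cost: EUR 273203.97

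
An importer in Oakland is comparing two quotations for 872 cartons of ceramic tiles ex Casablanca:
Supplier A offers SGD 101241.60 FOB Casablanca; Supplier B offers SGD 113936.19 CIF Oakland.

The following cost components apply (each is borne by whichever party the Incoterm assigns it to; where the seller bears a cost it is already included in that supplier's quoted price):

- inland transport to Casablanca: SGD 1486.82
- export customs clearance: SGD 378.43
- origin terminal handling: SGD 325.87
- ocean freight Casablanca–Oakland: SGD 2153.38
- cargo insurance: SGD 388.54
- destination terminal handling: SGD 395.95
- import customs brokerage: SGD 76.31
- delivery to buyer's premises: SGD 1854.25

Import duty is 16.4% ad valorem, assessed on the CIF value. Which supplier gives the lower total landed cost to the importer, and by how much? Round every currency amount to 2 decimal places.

Supplier A (FOB):
CIF value = FOB price + freight + insurance = 101241.60 + 2153.38 + 388.54 = 103783.52
Import duty = 103783.52 × 16.4% = 17020.50
Buyer bears (A): 2153.38 + 388.54 + 395.95 + 76.31 + 1854.25 = 4868.43
Landed cost (A) = invoice 101241.60 + 4868.43 + duty 17020.50 = 123130.53
Supplier B (CIF):
The CIF price already equals the CIF value: 113936.19
Import duty = 113936.19 × 16.4% = 18685.54
Buyer bears (B): 395.95 + 76.31 + 1854.25 = 2326.51
Landed cost (B) = invoice 113936.19 + 2326.51 + duty 18685.54 = 134948.24
Difference = |123130.53 − 134948.24| = 11817.71

Supplier A is cheaper by SGD 11817.71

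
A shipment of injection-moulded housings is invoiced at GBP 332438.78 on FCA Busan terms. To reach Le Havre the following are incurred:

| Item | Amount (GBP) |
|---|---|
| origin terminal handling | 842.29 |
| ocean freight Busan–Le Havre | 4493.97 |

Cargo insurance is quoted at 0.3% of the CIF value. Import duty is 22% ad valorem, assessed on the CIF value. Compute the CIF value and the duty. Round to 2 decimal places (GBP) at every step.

CIF value: GBP 338791.41; import duty: GBP 74534.11

Let C be the CIF value. C = FCA price + pre-shipment costs + freight + 0.3% × C
C − 0.3% × C = 332438.78 + 842.29 + 4493.97
0.997 × C = 337775.04
C = 337775.04 / 0.997 = 338791.41
Insurance premium = 0.3% × 338791.41 = 1016.37
Import duty = 338791.41 × 22% = 74534.11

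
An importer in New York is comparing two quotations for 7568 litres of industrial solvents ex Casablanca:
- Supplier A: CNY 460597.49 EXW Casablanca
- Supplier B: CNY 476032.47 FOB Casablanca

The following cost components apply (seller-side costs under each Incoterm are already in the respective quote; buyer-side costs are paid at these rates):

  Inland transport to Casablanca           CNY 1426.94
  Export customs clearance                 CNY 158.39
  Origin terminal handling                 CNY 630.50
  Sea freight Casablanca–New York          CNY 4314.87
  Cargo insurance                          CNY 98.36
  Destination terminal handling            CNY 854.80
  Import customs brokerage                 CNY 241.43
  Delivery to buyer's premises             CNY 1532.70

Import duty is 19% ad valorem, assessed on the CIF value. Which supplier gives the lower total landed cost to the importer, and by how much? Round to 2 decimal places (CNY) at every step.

Supplier A (EXW):
CIF value = EXW price + inland to port + export clearance + origin terminal + freight + insurance = 460597.49 + 1426.94 + 158.39 + 630.50 + 4314.87 + 98.36 = 467226.55
Import duty = 467226.55 × 19% = 88773.04
Buyer bears (A): 1426.94 + 158.39 + 630.50 + 4314.87 + 98.36 + 854.80 + 241.43 + 1532.70 = 9257.99
Landed cost (A) = invoice 460597.49 + 9257.99 + duty 88773.04 = 558628.52
Supplier B (FOB):
CIF value = FOB price + freight + insurance = 476032.47 + 4314.87 + 98.36 = 480445.70
Import duty = 480445.70 × 19% = 91284.68
Buyer bears (B): 4314.87 + 98.36 + 854.80 + 241.43 + 1532.70 = 7042.16
Landed cost (B) = invoice 476032.47 + 7042.16 + duty 91284.68 = 574359.31
Difference = |558628.52 − 574359.31| = 15730.79

Supplier A is cheaper by CNY 15730.79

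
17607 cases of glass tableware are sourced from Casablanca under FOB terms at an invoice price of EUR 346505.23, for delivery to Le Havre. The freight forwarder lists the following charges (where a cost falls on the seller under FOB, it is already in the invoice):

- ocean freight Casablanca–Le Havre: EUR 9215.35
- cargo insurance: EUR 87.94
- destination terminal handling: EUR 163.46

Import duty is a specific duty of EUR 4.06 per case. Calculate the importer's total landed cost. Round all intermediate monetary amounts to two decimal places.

Total landed cost: EUR 427456.40

FOB: the seller bears costs until goods are on board at the origin port; the buyer bears freight, insurance and all costs thereafter.
CIF value = FOB price + freight + insurance = 346505.23 + 9215.35 + 87.94 = 355808.52
Import duty = 17607 × 4.06 = 71484.42
Buyer bears: freight 9215.35 + insurance 87.94 + destination terminal 163.46 + duty 71484.42 = 80951.17
Landed cost = invoice 346505.23 + 80951.17 = 427456.40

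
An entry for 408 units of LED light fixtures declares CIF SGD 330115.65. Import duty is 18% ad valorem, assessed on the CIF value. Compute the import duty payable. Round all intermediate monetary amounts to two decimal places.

Import duty: SGD 59420.82

Import duty = 330115.65 × 18% = 59420.82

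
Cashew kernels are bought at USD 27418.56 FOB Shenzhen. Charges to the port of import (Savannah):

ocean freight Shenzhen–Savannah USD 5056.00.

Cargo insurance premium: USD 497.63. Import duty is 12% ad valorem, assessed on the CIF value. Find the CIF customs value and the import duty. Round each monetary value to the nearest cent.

CIF = FOB price + freight + insurance
CIF = 27418.56 + 5056.00 + 497.63 = 32972.19
Import duty = 32972.19 × 12% = 3956.66

CIF value: USD 32972.19; import duty: USD 3956.66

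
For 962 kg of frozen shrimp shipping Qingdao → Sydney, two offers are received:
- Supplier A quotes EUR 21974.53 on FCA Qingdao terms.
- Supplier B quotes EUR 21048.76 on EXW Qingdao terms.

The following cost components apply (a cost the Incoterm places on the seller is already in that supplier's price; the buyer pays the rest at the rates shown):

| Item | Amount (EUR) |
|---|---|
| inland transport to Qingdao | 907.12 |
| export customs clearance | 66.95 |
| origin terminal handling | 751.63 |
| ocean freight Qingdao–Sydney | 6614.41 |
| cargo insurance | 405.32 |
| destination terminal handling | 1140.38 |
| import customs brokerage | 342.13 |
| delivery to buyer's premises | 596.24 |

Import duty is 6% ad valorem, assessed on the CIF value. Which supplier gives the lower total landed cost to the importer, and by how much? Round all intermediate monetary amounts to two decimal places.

Supplier A (FCA):
CIF value = FCA price + origin terminal + freight + insurance = 21974.53 + 751.63 + 6614.41 + 405.32 = 29745.89
Import duty = 29745.89 × 6% = 1784.75
Buyer bears (A): 751.63 + 6614.41 + 405.32 + 1140.38 + 342.13 + 596.24 = 9850.11
Landed cost (A) = invoice 21974.53 + 9850.11 + duty 1784.75 = 33609.39
Supplier B (EXW):
CIF value = EXW price + inland to port + export clearance + origin terminal + freight + insurance = 21048.76 + 907.12 + 66.95 + 751.63 + 6614.41 + 405.32 = 29794.19
Import duty = 29794.19 × 6% = 1787.65
Buyer bears (B): 907.12 + 66.95 + 751.63 + 6614.41 + 405.32 + 1140.38 + 342.13 + 596.24 = 10824.18
Landed cost (B) = invoice 21048.76 + 10824.18 + duty 1787.65 = 33660.59
Difference = |33609.39 − 33660.59| = 51.20

Supplier A is cheaper by EUR 51.20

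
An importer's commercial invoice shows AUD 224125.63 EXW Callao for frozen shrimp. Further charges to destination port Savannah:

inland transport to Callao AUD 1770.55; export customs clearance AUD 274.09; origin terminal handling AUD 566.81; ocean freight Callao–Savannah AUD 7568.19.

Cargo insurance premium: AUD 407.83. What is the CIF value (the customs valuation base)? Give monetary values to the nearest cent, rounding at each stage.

CIF value: AUD 234713.10

CIF = EXW price + pre-shipment costs + freight + insurance
CIF = 224125.63 + 1770.55 + 274.09 + 566.81 + 7568.19 + 407.83 = 234713.10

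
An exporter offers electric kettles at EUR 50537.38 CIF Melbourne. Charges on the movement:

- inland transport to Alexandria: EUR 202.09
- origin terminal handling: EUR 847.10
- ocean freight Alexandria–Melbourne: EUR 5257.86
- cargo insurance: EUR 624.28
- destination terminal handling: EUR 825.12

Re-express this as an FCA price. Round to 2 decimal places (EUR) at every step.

Not relevant to the conversion: inland to port — on the seller under both CIF and FCA; already in the CIF price and stays in the FCA price. destination terminal — on the buyer under both terms; not part of either seller's price.
From CIF to FCA, the seller no longer bears: origin terminal, freight, insurance.
FCA price = 50537.38 − 847.10 − 5257.86 − 624.28 = 43808.14

FCA price: EUR 43808.14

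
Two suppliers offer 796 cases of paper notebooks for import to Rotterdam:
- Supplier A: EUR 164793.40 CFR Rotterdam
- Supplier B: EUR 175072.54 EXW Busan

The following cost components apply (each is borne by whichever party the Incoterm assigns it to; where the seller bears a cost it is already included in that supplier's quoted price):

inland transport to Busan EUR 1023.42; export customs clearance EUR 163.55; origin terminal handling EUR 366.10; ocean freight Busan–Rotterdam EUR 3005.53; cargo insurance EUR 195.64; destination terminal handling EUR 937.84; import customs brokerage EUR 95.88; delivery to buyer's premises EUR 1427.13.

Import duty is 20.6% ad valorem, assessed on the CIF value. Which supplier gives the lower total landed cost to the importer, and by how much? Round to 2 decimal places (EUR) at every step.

Supplier A (CFR):
CIF value = CFR price + insurance = 164793.40 + 195.64 = 164989.04
Import duty = 164989.04 × 20.6% = 33987.74
Buyer bears (A): 195.64 + 937.84 + 95.88 + 1427.13 = 2656.49
Landed cost (A) = invoice 164793.40 + 2656.49 + duty 33987.74 = 201437.63
Supplier B (EXW):
CIF value = EXW price + inland to port + export clearance + origin terminal + freight + insurance = 175072.54 + 1023.42 + 163.55 + 366.10 + 3005.53 + 195.64 = 179826.78
Import duty = 179826.78 × 20.6% = 37044.32
Buyer bears (B): 1023.42 + 163.55 + 366.10 + 3005.53 + 195.64 + 937.84 + 95.88 + 1427.13 = 7215.09
Landed cost (B) = invoice 175072.54 + 7215.09 + duty 37044.32 = 219331.95
Difference = |201437.63 − 219331.95| = 17894.32

Supplier A is cheaper by EUR 17894.32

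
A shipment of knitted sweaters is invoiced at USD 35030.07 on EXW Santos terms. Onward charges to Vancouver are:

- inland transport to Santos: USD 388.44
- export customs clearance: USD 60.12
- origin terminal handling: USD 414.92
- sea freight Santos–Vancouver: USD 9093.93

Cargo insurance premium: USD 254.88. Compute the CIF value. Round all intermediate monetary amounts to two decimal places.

CIF = EXW price + pre-shipment costs + freight + insurance
CIF = 35030.07 + 388.44 + 60.12 + 414.92 + 9093.93 + 254.88 = 45242.36

CIF value: USD 45242.36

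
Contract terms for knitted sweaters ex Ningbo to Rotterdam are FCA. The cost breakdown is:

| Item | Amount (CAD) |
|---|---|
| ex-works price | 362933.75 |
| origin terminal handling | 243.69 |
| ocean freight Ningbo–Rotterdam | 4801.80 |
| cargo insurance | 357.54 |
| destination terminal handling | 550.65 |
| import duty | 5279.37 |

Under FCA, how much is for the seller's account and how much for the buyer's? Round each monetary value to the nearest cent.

FCA: the seller delivers export-cleared goods to the carrier; the buyer bears costs from that point.
Seller's account: goods 362933.75 = 362933.75
Buyer's account: origin terminal 243.69 + freight 4801.80 + insurance 357.54 + destination terminal 550.65 + duty 5279.37 = 11233.05

Seller: CAD 362933.75; buyer: CAD 11233.05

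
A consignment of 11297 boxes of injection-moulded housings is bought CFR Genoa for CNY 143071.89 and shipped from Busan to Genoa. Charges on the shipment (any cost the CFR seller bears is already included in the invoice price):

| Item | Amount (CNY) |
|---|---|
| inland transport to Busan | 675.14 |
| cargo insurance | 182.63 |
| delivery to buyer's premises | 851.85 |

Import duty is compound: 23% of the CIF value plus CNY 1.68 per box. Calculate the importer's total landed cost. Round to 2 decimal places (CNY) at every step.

CFR: the seller pays costs through ocean freight to the destination port, but not insurance.
Already in the invoice (seller's account under CFR): inland to port — exclude.
CIF value = CFR price + insurance = 143071.89 + 182.63 = 143254.52
Ad valorem component: 143254.52 × 23% = 32948.54
Specific component: 11297 × 1.68 = 18978.96
Import duty = 32948.54 + 18978.96 = 51927.50
Buyer bears: insurance 182.63 + delivery 851.85 + duty 51927.50 = 52961.98
Landed cost = invoice 143071.89 + 52961.98 = 196033.87

Total landed cost: CNY 196033.87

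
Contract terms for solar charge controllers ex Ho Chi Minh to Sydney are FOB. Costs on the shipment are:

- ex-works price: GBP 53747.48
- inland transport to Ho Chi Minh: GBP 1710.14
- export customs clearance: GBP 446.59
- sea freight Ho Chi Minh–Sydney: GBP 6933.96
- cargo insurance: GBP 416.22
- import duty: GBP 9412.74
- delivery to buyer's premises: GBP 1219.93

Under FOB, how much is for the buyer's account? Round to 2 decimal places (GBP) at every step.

Buyer's account: GBP 17982.85

FOB: the seller bears costs until goods are on board at the origin port; the buyer bears freight, insurance and all costs thereafter.
Seller's account: goods 53747.48 + inland to port 1710.14 + export clearance 446.59 = 55904.21
Buyer's account: freight 6933.96 + insurance 416.22 + duty 9412.74 + delivery 1219.93 = 17982.85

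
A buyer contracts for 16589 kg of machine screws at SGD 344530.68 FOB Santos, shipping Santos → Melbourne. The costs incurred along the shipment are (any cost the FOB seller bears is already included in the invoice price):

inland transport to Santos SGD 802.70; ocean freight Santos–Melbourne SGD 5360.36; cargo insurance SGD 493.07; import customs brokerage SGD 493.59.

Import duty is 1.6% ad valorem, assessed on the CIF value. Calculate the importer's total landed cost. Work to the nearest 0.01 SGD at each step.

Total landed cost: SGD 356483.85

FOB: the seller bears costs until goods are on board at the origin port; the buyer bears freight, insurance and all costs thereafter.
Already in the invoice (seller's account under FOB): inland to port — exclude.
CIF value = FOB price + freight + insurance = 344530.68 + 5360.36 + 493.07 = 350384.11
Import duty = 350384.11 × 1.6% = 5606.15
Buyer bears: freight 5360.36 + insurance 493.07 + brokerage 493.59 + duty 5606.15 = 11953.17
Landed cost = invoice 344530.68 + 11953.17 = 356483.85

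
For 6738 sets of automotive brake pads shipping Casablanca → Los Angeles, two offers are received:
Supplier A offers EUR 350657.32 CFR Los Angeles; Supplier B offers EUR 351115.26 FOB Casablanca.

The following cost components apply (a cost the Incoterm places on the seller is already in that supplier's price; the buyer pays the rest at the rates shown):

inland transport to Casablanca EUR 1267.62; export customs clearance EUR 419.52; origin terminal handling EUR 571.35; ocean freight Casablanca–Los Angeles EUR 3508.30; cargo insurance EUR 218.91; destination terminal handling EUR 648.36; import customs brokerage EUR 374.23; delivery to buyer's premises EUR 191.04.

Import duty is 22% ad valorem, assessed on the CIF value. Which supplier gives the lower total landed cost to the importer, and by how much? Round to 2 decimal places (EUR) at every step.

Supplier A (CFR):
CIF value = CFR price + insurance = 350657.32 + 218.91 = 350876.23
Import duty = 350876.23 × 22% = 77192.77
Buyer bears (A): 218.91 + 648.36 + 374.23 + 191.04 = 1432.54
Landed cost (A) = invoice 350657.32 + 1432.54 + duty 77192.77 = 429282.63
Supplier B (FOB):
CIF value = FOB price + freight + insurance = 351115.26 + 3508.30 + 218.91 = 354842.47
Import duty = 354842.47 × 22% = 78065.34
Buyer bears (B): 3508.30 + 218.91 + 648.36 + 374.23 + 191.04 = 4940.84
Landed cost (B) = invoice 351115.26 + 4940.84 + duty 78065.34 = 434121.44
Difference = |429282.63 − 434121.44| = 4838.81

Supplier A is cheaper by EUR 4838.81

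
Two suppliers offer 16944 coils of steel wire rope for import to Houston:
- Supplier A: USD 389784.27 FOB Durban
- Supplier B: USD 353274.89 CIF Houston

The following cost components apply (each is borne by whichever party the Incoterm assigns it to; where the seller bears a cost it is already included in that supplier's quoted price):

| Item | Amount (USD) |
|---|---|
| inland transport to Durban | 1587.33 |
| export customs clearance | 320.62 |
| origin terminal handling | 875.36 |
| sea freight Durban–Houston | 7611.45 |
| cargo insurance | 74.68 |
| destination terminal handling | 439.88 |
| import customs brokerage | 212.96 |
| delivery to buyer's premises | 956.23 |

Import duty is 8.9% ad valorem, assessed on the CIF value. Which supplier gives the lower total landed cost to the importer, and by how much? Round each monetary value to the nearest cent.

Supplier A (FOB):
CIF value = FOB price + freight + insurance = 389784.27 + 7611.45 + 74.68 = 397470.40
Import duty = 397470.40 × 8.9% = 35374.87
Buyer bears (A): 7611.45 + 74.68 + 439.88 + 212.96 + 956.23 = 9295.20
Landed cost (A) = invoice 389784.27 + 9295.20 + duty 35374.87 = 434454.34
Supplier B (CIF):
The CIF price already equals the CIF value: 353274.89
Import duty = 353274.89 × 8.9% = 31441.47
Buyer bears (B): 439.88 + 212.96 + 956.23 = 1609.07
Landed cost (B) = invoice 353274.89 + 1609.07 + duty 31441.47 = 386325.43
Difference = |434454.34 − 386325.43| = 48128.91

Supplier B is cheaper by USD 48128.91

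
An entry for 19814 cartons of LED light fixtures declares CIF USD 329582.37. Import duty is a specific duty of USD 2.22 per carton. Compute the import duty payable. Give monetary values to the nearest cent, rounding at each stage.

Import duty: USD 43987.08

Import duty = 19814 × 2.22 = 43987.08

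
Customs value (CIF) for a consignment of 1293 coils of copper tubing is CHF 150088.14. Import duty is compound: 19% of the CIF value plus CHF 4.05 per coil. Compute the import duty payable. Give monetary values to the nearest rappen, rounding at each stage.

Ad valorem component: 150088.14 × 19% = 28516.75
Specific component: 1293 × 4.05 = 5236.65
Import duty = 28516.75 + 5236.65 = 33753.40

Import duty: CHF 33753.40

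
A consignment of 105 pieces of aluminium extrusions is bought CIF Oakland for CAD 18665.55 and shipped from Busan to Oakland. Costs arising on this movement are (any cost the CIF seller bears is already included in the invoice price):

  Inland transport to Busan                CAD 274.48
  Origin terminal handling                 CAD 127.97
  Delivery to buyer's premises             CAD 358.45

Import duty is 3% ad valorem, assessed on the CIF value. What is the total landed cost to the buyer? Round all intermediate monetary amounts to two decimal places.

Total landed cost: CAD 19583.97

CIF: the seller pays costs through ocean freight and marine insurance to the destination port.
Already in the invoice (seller's account under CIF): inland to port, origin terminal — exclude.
The CIF price already equals the CIF value: 18665.55
Import duty = 18665.55 × 3% = 559.97
Buyer bears: delivery 358.45 + duty 559.97 = 918.42
Landed cost = invoice 18665.55 + 918.42 = 19583.97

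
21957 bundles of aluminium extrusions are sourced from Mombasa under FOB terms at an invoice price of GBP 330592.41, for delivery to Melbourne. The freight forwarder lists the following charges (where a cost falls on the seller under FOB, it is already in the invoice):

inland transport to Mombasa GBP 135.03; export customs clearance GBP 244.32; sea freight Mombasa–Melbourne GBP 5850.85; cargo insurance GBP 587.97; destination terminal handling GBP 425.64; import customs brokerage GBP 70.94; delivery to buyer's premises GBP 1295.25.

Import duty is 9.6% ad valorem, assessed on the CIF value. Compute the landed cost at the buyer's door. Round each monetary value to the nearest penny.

FOB: the seller bears costs until goods are on board at the origin port; the buyer bears freight, insurance and all costs thereafter.
Already in the invoice (seller's account under FOB): inland to port, export clearance — exclude.
CIF value = FOB price + freight + insurance = 330592.41 + 5850.85 + 587.97 = 337031.23
Import duty = 337031.23 × 9.6% = 32355.00
Buyer bears: freight 5850.85 + insurance 587.97 + destination terminal 425.64 + brokerage 70.94 + delivery 1295.25 + duty 32355.00 = 40585.65
Landed cost = invoice 330592.41 + 40585.65 = 371178.06

Total landed cost: GBP 371178.06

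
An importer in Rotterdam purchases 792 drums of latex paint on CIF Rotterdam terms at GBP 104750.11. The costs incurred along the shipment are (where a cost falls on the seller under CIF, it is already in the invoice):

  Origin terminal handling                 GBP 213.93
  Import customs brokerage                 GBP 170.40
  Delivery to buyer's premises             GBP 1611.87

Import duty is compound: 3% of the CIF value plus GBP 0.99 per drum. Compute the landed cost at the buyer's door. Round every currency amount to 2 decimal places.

CIF: the seller pays costs through ocean freight and marine insurance to the destination port.
Already in the invoice (seller's account under CIF): origin terminal — exclude.
The CIF price already equals the CIF value: 104750.11
Ad valorem component: 104750.11 × 3% = 3142.50
Specific component: 792 × 0.99 = 784.08
Import duty = 3142.50 + 784.08 = 3926.58
Buyer bears: brokerage 170.40 + delivery 1611.87 + duty 3926.58 = 5708.85
Landed cost = invoice 104750.11 + 5708.85 = 110458.96

Total landed cost: GBP 110458.96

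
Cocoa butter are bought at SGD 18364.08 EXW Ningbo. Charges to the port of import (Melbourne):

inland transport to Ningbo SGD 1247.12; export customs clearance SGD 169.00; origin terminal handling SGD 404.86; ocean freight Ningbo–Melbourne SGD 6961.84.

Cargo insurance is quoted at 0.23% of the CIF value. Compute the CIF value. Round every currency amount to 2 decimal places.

Let C be the CIF value. C = EXW price + pre-shipment costs + freight + 0.23% × C
C − 0.23% × C = 18364.08 + 1247.12 + 169.00 + 404.86 + 6961.84
0.9977 × C = 27146.90
C = 27146.90 / 0.9977 = 27209.48
Insurance premium = 0.23% × 27209.48 = 62.58

CIF value: SGD 27209.48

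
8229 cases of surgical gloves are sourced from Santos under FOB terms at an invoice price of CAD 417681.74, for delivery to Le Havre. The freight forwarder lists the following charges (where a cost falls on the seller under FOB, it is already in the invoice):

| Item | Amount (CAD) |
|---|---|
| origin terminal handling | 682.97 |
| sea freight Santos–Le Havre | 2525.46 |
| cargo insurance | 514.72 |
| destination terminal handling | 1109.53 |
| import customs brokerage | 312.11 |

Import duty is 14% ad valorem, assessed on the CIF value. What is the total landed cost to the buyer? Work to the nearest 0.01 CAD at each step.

Total landed cost: CAD 481044.63

FOB: the seller bears costs until goods are on board at the origin port; the buyer bears freight, insurance and all costs thereafter.
Already in the invoice (seller's account under FOB): origin terminal — exclude.
CIF value = FOB price + freight + insurance = 417681.74 + 2525.46 + 514.72 = 420721.92
Import duty = 420721.92 × 14% = 58901.07
Buyer bears: freight 2525.46 + insurance 514.72 + destination terminal 1109.53 + brokerage 312.11 + duty 58901.07 = 63362.89
Landed cost = invoice 417681.74 + 63362.89 = 481044.63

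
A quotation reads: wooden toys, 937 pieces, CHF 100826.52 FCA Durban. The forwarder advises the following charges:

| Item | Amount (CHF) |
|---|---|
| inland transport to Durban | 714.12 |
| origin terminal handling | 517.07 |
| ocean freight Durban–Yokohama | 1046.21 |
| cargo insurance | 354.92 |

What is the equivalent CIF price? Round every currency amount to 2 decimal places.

CIF price: CHF 102744.72

Not relevant to the conversion: inland to port — on the seller under both FCA and CIF; already in the FCA price and stays in the CIF price.
From FCA to CIF, the seller additionally bears: origin terminal, freight, insurance.
CIF price = 100826.52 + 517.07 + 1046.21 + 354.92 = 102744.72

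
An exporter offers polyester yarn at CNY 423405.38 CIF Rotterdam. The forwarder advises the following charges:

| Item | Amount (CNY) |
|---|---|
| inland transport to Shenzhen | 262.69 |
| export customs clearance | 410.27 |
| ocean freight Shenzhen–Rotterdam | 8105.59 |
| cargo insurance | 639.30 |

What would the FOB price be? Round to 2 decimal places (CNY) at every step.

FOB price: CNY 414660.49

Not relevant to the conversion: export clearance, inland to port — on the seller under both CIF and FOB; already in the CIF price and stays in the FOB price.
From CIF to FOB, the seller no longer bears: freight, insurance.
FOB price = 423405.38 − 8105.59 − 639.30 = 414660.49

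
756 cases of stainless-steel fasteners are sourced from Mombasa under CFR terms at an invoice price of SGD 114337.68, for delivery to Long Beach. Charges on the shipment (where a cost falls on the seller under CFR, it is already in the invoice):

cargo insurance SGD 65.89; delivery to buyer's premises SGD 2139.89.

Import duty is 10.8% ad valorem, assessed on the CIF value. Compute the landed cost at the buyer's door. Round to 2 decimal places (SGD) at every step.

Total landed cost: SGD 128899.05

CFR: the seller pays costs through ocean freight to the destination port, but not insurance.
CIF value = CFR price + insurance = 114337.68 + 65.89 = 114403.57
Import duty = 114403.57 × 10.8% = 12355.59
Buyer bears: insurance 65.89 + delivery 2139.89 + duty 12355.59 = 14561.37
Landed cost = invoice 114337.68 + 14561.37 = 128899.05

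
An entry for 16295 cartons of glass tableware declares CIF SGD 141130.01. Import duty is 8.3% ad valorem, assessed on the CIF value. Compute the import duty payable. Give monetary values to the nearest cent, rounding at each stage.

Import duty: SGD 11713.79

Import duty = 141130.01 × 8.3% = 11713.79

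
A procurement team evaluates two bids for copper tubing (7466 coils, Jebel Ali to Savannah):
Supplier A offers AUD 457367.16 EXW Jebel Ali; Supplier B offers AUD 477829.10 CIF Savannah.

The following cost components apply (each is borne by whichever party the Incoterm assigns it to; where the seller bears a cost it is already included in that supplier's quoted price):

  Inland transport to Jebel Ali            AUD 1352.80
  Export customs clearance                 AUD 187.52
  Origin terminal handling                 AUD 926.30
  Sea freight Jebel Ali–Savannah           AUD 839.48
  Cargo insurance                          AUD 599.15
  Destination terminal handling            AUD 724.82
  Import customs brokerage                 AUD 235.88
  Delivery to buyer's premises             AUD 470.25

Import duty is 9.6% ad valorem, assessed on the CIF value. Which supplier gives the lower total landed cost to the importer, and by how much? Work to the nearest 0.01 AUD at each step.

Supplier A (EXW):
CIF value = EXW price + inland to port + export clearance + origin terminal + freight + insurance = 457367.16 + 1352.80 + 187.52 + 926.30 + 839.48 + 599.15 = 461272.41
Import duty = 461272.41 × 9.6% = 44282.15
Buyer bears (A): 1352.80 + 187.52 + 926.30 + 839.48 + 599.15 + 724.82 + 235.88 + 470.25 = 5336.20
Landed cost (A) = invoice 457367.16 + 5336.20 + duty 44282.15 = 506985.51
Supplier B (CIF):
The CIF price already equals the CIF value: 477829.10
Import duty = 477829.10 × 9.6% = 45871.59
Buyer bears (B): 724.82 + 235.88 + 470.25 = 1430.95
Landed cost (B) = invoice 477829.10 + 1430.95 + duty 45871.59 = 525131.64
Difference = |506985.51 − 525131.64| = 18146.13

Supplier A is cheaper by AUD 18146.13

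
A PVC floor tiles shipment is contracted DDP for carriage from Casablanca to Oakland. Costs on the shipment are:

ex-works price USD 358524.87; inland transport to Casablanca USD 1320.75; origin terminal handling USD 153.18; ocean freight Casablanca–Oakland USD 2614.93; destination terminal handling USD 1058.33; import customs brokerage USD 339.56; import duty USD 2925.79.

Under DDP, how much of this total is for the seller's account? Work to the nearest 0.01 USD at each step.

Seller's account: USD 366937.41

DDP: the seller bears all costs including import duty.
Seller's account: goods 358524.87 + inland to port 1320.75 + origin terminal 153.18 + freight 2614.93 + destination terminal 1058.33 + brokerage 339.56 + duty 2925.79 = 366937.41
Buyer's account: 0.00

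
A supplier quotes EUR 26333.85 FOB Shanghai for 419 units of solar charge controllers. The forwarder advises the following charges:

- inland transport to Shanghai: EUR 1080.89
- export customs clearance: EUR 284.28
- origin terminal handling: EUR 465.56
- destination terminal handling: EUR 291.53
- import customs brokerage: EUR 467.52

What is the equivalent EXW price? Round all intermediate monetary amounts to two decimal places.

Not relevant to the conversion: destination terminal, brokerage — on the buyer under both terms; not part of either seller's price.
From FOB to EXW, the seller no longer bears: inland to port, export clearance, origin terminal.
EXW price = 26333.85 − 1080.89 − 284.28 − 465.56 = 24503.12

EXW price: EUR 24503.12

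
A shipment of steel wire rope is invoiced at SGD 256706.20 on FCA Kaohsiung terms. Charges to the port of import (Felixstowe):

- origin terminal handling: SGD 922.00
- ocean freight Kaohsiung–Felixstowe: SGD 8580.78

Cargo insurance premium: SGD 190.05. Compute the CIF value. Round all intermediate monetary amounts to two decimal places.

CIF value: SGD 266399.03

CIF = FCA price + pre-shipment costs + freight + insurance
CIF = 256706.20 + 922.00 + 8580.78 + 190.05 = 266399.03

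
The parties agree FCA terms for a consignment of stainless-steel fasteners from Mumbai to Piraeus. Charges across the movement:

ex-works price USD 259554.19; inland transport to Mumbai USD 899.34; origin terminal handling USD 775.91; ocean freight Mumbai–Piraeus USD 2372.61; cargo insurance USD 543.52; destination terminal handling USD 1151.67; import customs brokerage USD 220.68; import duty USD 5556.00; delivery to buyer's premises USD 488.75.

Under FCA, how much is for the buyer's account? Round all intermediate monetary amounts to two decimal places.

Buyer's account: USD 11109.14

FCA: the seller delivers export-cleared goods to the carrier; the buyer bears costs from that point.
Seller's account: goods 259554.19 + inland to port 899.34 = 260453.53
Buyer's account: origin terminal 775.91 + freight 2372.61 + insurance 543.52 + destination terminal 1151.67 + brokerage 220.68 + duty 5556.00 + delivery 488.75 = 11109.14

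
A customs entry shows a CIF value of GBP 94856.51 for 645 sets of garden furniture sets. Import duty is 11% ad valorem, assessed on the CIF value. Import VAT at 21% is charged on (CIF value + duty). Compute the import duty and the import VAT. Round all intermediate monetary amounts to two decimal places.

Import duty: GBP 10434.22; import VAT: GBP 22111.05

Import duty = 94856.51 × 11% = 10434.22
VAT base = CIF + duty = 94856.51 + 10434.22 = 105290.73
Import VAT = 105290.73 × 21% = 22111.05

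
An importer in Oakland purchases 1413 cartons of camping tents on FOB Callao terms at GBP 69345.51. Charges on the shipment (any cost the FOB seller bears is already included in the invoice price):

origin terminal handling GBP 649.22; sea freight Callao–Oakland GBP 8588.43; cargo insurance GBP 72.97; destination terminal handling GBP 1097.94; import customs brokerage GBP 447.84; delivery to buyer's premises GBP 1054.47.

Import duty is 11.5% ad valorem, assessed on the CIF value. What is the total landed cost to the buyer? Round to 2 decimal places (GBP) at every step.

Total landed cost: GBP 89577.95

FOB: the seller bears costs until goods are on board at the origin port; the buyer bears freight, insurance and all costs thereafter.
Already in the invoice (seller's account under FOB): origin terminal — exclude.
CIF value = FOB price + freight + insurance = 69345.51 + 8588.43 + 72.97 = 78006.91
Import duty = 78006.91 × 11.5% = 8970.79
Buyer bears: freight 8588.43 + insurance 72.97 + destination terminal 1097.94 + brokerage 447.84 + delivery 1054.47 + duty 8970.79 = 20232.44
Landed cost = invoice 69345.51 + 20232.44 = 89577.95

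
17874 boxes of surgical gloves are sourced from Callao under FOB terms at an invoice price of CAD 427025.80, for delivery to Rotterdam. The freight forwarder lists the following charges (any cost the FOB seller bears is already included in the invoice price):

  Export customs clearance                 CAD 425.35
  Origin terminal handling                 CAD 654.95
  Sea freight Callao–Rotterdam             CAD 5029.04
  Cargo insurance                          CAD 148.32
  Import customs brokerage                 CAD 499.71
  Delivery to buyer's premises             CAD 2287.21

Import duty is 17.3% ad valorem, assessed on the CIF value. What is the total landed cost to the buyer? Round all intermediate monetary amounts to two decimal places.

Total landed cost: CAD 509761.23

FOB: the seller bears costs until goods are on board at the origin port; the buyer bears freight, insurance and all costs thereafter.
Already in the invoice (seller's account under FOB): export clearance, origin terminal — exclude.
CIF value = FOB price + freight + insurance = 427025.80 + 5029.04 + 148.32 = 432203.16
Import duty = 432203.16 × 17.3% = 74771.15
Buyer bears: freight 5029.04 + insurance 148.32 + brokerage 499.71 + delivery 2287.21 + duty 74771.15 = 82735.43
Landed cost = invoice 427025.80 + 82735.43 = 509761.23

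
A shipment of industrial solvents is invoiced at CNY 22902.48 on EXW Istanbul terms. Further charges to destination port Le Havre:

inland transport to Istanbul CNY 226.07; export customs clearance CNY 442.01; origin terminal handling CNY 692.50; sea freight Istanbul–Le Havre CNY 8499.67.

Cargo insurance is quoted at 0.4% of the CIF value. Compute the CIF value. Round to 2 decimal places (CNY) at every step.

CIF value: CNY 32894.31

Let C be the CIF value. C = EXW price + pre-shipment costs + freight + 0.4% × C
C − 0.4% × C = 22902.48 + 226.07 + 442.01 + 692.50 + 8499.67
0.996 × C = 32762.73
C = 32762.73 / 0.996 = 32894.31
Insurance premium = 0.4% × 32894.31 = 131.58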